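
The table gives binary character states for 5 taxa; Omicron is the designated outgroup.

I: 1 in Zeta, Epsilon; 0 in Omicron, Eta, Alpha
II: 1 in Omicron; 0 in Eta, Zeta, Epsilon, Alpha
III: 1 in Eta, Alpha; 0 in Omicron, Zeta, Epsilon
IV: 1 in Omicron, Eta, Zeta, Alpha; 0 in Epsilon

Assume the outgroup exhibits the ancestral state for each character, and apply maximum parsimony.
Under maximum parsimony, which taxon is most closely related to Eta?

Alpha

Character polarity is set by the outgroup: the derived state is whichever differs from the outgroup's state, so for II, IV the derived state is '0', and for the remaining characters it is '1'.
Only Epsilon and Zeta show the derived state '1' for I, supporting them as a clade.
II (derived state '0') is shared by all ingroup taxa — unites the whole ingroup.
III: derived state '1' in Alpha and Eta only — synapomorphy for {Alpha, Eta}.
IV: derived state '0' in Epsilon only — an autapomorphy, so it tells us nothing about relationships among taxa.
Most parsimonious ingroup topology: ((Eta,Alpha),(Zeta,Epsilon)).
Eta and Alpha form a cherry on this tree, so they are sister taxa.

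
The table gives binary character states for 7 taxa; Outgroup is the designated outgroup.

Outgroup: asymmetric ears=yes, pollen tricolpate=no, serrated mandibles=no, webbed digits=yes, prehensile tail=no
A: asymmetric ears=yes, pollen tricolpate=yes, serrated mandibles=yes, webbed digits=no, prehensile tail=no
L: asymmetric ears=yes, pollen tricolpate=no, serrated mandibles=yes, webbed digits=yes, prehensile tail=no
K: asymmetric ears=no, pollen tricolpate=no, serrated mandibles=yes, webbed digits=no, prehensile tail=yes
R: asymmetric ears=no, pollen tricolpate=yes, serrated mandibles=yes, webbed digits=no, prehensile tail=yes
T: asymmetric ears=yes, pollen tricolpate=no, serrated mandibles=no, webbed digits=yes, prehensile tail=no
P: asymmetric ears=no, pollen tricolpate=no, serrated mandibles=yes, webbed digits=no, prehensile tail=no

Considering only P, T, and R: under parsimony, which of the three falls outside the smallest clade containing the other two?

Character polarity is set by the outgroup: the derived state is whichever differs from the outgroup's state, so for asymmetric ears, webbed digits the derived state is 'no', and for the remaining characters it is 'yes'.
asymmetric ears (derived state 'no') is shared by K, P, and R — a synapomorphy uniting that clade.
pollen tricolpate (state 'yes') occurs in A and R but conflicts with the nesting implied by the other characters — most parsimoniously interpreted as homoplasy.
serrated mandibles (derived state 'yes') is shared by A, K, L, P, and R — a synapomorphy uniting that clade.
Only A, K, P, and R show the derived state 'no' for webbed digits, supporting them as a clade.
prehensile tail: derived state 'yes' in K and R only — synapomorphy for {K, R}.
Most parsimonious ingroup topology: (((A,((K,R),P)),L),T).
R and P share a more recent common ancestor with each other than either does with T, so T is the least closely related of the three.

T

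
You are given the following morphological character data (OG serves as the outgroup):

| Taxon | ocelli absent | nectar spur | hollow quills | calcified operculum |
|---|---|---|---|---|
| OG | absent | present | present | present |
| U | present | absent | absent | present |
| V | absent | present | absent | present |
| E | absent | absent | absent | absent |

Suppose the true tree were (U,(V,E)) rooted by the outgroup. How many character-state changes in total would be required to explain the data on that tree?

5

Map each character onto (U,(V,E)) (rooted by OG) and count the minimum state changes it requires (Fitch parsimony):
ocelli absent: 1; nectar spur: 2; hollow quills: 1; calcified operculum: 1.
Total tree length = 5.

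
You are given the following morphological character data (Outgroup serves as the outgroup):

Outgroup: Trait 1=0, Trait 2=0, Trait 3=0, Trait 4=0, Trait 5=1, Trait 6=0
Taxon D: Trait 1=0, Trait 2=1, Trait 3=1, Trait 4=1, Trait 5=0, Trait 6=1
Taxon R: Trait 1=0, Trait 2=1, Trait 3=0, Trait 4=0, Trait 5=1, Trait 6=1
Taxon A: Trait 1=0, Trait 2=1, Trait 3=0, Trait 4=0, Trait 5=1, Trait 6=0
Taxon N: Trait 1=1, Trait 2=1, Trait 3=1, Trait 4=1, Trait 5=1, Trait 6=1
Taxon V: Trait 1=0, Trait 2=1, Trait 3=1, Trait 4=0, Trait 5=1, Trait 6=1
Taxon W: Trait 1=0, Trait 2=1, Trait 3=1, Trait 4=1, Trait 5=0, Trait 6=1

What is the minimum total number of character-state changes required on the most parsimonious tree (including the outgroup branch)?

6

Character polarity is set by the outgroup: the derived state is whichever differs from the outgroup's state, so for Trait 5 the derived state is '0', and for the remaining characters it is '1'.
Trait 1: derived state '1' in Taxon N only — an autapomorphy, so it tells us nothing about relationships among taxa.
All ingroup taxa share the derived state '1' for Trait 2; it defines the ingroup but does not resolve relationships within it.
Trait 3: derived state '1' in Taxon D, Taxon N, Taxon V, and Taxon W only — synapomorphy for {Taxon D, Taxon N, Taxon V, Taxon W}.
Only Taxon D, Taxon N, and Taxon W show the derived state '1' for Trait 4, supporting them as a clade.
Trait 5: derived state '0' in Taxon D and Taxon W only — synapomorphy for {Taxon D, Taxon W}.
Trait 6 (derived state '1') is shared by Taxon D, Taxon N, Taxon R, Taxon V, and Taxon W — a synapomorphy uniting that clade.
Most parsimonious ingroup topology: (((((Taxon D,Taxon W),Taxon N),Taxon V),Taxon R),Taxon A).
Changes per character on this tree: Trait 1: 1; Trait 2: 1; Trait 3: 1; Trait 4: 1; Trait 5: 1; Trait 6: 1.
Total = 6.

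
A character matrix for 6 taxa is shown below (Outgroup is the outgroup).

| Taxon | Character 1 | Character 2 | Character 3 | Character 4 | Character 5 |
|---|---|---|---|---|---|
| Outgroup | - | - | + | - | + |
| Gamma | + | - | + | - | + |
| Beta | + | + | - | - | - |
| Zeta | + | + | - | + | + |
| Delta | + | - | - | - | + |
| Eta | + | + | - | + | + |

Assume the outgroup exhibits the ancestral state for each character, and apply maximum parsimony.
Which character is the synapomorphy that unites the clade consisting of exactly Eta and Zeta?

Character polarity is set by the outgroup: the derived state is whichever differs from the outgroup's state, so for Character 3, Character 5 the derived state is '-', and for the remaining characters it is '+'.
Character 1 (derived state '+') is shared by all ingroup taxa — unites the whole ingroup.
Only Beta, Eta, and Zeta show the derived state '+' for Character 2, supporting them as a clade.
Character 3 (derived state '-') is shared by Beta, Delta, Eta, and Zeta — a synapomorphy uniting that clade.
Only Eta and Zeta show the derived state '+' for Character 4, supporting them as a clade.
Character 5: derived state '-' in Beta only — an autapomorphy, so it tells us nothing about relationships among taxa.
Most parsimonious ingroup topology: (Gamma,((Beta,(Zeta,Eta)),Delta)).
The clade {Eta, Zeta} is supported by Character 4: its derived state '+' occurs in exactly those taxa and in no other taxon (including the outgroup).

Character 4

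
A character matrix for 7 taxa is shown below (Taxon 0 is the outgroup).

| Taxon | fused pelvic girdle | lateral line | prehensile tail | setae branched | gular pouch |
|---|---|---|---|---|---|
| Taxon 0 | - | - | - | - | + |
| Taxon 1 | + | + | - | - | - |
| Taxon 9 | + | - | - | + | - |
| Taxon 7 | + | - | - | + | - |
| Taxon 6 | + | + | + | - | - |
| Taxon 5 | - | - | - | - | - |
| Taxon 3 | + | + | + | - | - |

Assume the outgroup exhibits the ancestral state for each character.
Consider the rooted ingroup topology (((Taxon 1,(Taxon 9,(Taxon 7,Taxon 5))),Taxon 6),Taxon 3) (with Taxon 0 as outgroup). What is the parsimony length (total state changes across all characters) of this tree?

9

Map each character onto (((Taxon 1,(Taxon 9,(Taxon 7,Taxon 5))),Taxon 6),Taxon 3) (rooted by Taxon 0) and count the minimum state changes it requires (Fitch parsimony):
fused pelvic girdle: 2; lateral line: 2; prehensile tail: 2; setae branched: 2; gular pouch: 1.
Total tree length = 9.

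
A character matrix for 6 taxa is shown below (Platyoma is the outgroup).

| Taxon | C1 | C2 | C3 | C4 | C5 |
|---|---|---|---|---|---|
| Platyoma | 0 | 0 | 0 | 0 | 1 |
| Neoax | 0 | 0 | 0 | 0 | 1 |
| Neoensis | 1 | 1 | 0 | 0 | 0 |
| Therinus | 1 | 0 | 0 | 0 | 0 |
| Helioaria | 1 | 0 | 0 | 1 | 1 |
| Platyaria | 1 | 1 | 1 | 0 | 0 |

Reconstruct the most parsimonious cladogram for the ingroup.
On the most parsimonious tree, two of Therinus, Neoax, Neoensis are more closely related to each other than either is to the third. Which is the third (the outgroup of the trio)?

Character polarity is set by the outgroup: the derived state is whichever differs from the outgroup's state, so for C5 the derived state is '0', and for the remaining characters it is '1'.
C1: derived state '1' in Helioaria, Neoensis, Platyaria, and Therinus only — synapomorphy for {Helioaria, Neoensis, Platyaria, Therinus}.
C2 (derived state '1') is shared by Neoensis and Platyaria — a synapomorphy uniting that clade.
C3: derived state '1' in Platyaria only — an autapomorphy, so it tells us nothing about relationships among taxa.
C4 (derived state '1') is unique to Helioaria (autapomorphy; uninformative for grouping).
Only Neoensis, Platyaria, and Therinus show the derived state '0' for C5, supporting them as a clade.
Most parsimonious ingroup topology: (Neoax,(((Neoensis,Platyaria),Therinus),Helioaria)).
Neoensis and Therinus share a more recent common ancestor with each other than either does with Neoax, so Neoax is the least closely related of the three.

Neoax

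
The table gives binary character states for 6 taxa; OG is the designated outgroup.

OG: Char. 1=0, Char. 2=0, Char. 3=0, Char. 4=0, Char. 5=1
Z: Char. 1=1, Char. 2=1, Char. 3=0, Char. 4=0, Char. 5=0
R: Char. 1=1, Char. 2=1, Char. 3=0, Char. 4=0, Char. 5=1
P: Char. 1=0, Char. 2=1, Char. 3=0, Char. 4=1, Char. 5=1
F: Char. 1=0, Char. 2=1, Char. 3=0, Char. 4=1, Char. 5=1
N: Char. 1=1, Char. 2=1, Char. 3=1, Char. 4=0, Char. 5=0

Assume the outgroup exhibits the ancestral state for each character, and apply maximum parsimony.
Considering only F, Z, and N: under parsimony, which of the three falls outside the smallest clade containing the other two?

Character polarity is set by the outgroup: the derived state is whichever differs from the outgroup's state, so for Char. 5 the derived state is '0', and for the remaining characters it is '1'.
Char. 1 (derived state '1') is shared by N, R, and Z — a synapomorphy uniting that clade.
All ingroup taxa share the derived state '1' for Char. 2; it defines the ingroup but does not resolve relationships within it.
Char. 3 (derived state '1') is unique to N (autapomorphy; uninformative for grouping).
Char. 4: derived state '1' in F and P only — synapomorphy for {F, P}.
Char. 5 (derived state '0') is shared by N and Z — a synapomorphy uniting that clade.
Most parsimonious ingroup topology: (((Z,N),R),(P,F)).
N and Z share a more recent common ancestor with each other than either does with F, so F is the least closely related of the three.

F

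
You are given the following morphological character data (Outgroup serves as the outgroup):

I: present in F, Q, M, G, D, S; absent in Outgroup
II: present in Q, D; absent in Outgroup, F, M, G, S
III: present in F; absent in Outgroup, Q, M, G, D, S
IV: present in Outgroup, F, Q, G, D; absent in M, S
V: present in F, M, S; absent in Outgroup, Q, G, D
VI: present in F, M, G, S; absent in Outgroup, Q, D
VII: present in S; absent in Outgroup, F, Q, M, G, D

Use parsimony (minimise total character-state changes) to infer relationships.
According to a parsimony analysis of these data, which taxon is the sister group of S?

Character polarity is set by the outgroup: the derived state is whichever differs from the outgroup's state, so for IV the derived state is 'absent', and for the remaining characters it is 'present'.
All ingroup taxa share the derived state 'present' for I; it defines the ingroup but does not resolve relationships within it.
II: derived state 'present' in D and Q only — synapomorphy for {D, Q}.
III (derived state 'present') is unique to F (autapomorphy; uninformative for grouping).
IV: derived state 'absent' in M and S only — synapomorphy for {M, S}.
V (derived state 'present') is shared by F, M, and S — a synapomorphy uniting that clade.
Only F, G, M, and S show the derived state 'present' for VI, supporting them as a clade.
VII: derived state 'present' in S only — an autapomorphy, so it tells us nothing about relationships among taxa.
Most parsimonious ingroup topology: (((F,(M,S)),G),(Q,D)).
S and M form a cherry on this tree, so they are sister taxa.

M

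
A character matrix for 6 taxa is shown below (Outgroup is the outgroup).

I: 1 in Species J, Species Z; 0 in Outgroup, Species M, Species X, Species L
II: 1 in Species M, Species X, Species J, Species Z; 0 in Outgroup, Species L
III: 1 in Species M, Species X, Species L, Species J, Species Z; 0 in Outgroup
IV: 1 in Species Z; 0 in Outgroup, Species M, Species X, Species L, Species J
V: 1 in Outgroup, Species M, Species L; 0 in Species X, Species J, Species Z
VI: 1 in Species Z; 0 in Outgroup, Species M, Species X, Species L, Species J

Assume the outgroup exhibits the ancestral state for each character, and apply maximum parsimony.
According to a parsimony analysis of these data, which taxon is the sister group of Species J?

Species Z

Character polarity is set by the outgroup: the derived state is whichever differs from the outgroup's state, so for V the derived state is '0', and for the remaining characters it is '1'.
I (derived state '1') is shared by Species J and Species Z — a synapomorphy uniting that clade.
II (derived state '1') is shared by Species J, Species M, Species X, and Species Z — a synapomorphy uniting that clade.
All ingroup taxa share the derived state '1' for III; it defines the ingroup but does not resolve relationships within it.
IV: derived state '1' in Species Z only — an autapomorphy, so it tells us nothing about relationships among taxa.
V: derived state '0' in Species J, Species X, and Species Z only — synapomorphy for {Species J, Species X, Species Z}.
VI: derived state '1' in Species Z only — an autapomorphy, so it tells us nothing about relationships among taxa.
Most parsimonious ingroup topology: ((((Species Z,Species J),Species X),Species M),Species L).
Species J and Species Z form a cherry on this tree, so they are sister taxa.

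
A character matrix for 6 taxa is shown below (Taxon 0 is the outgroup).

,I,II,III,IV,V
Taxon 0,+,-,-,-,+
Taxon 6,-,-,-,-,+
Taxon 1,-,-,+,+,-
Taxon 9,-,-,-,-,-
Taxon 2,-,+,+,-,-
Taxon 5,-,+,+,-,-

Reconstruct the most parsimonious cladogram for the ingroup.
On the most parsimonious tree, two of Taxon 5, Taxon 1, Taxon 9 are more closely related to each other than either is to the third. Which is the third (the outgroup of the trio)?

Taxon 9

Character polarity is set by the outgroup: the derived state is whichever differs from the outgroup's state, so for I, V the derived state is '-', and for the remaining characters it is '+'.
I (derived state '-') is shared by all ingroup taxa — unites the whole ingroup.
II (derived state '+') is shared by Taxon 2 and Taxon 5 — a synapomorphy uniting that clade.
III (derived state '+') is shared by Taxon 1, Taxon 2, and Taxon 5 — a synapomorphy uniting that clade.
IV: derived state '+' in Taxon 1 only — an autapomorphy, so it tells us nothing about relationships among taxa.
V: derived state '-' in Taxon 1, Taxon 2, Taxon 5, and Taxon 9 only — synapomorphy for {Taxon 1, Taxon 2, Taxon 5, Taxon 9}.
Most parsimonious ingroup topology: (Taxon 6,((Taxon 1,(Taxon 2,Taxon 5)),Taxon 9)).
Taxon 5 and Taxon 1 share a more recent common ancestor with each other than either does with Taxon 9, so Taxon 9 is the least closely related of the three.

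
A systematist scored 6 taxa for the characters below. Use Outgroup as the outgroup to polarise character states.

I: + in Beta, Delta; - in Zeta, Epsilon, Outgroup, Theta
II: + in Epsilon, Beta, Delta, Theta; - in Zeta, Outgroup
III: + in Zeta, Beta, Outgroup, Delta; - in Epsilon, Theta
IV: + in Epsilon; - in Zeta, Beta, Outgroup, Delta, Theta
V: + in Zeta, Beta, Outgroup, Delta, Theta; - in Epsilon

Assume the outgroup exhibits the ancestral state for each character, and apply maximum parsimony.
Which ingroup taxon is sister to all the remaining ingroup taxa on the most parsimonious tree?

Zeta

Character polarity is set by the outgroup: the derived state is whichever differs from the outgroup's state, so for III, V the derived state is '-', and for the remaining characters it is '+'.
Only Beta and Delta show the derived state '+' for I, supporting them as a clade.
II (derived state '+') is shared by Beta, Delta, Epsilon, and Theta — a synapomorphy uniting that clade.
Only Epsilon and Theta show the derived state '-' for III, supporting them as a clade.
IV (derived state '+') is unique to Epsilon (autapomorphy; uninformative for grouping).
V: derived state '-' in Epsilon only — an autapomorphy, so it tells us nothing about relationships among taxa.
Most parsimonious ingroup topology: (Zeta,((Epsilon,Theta),(Delta,Beta))).
Zeta is sister to the clade containing all other ingroup taxa, so it is the earliest-diverging (most basal) ingroup lineage.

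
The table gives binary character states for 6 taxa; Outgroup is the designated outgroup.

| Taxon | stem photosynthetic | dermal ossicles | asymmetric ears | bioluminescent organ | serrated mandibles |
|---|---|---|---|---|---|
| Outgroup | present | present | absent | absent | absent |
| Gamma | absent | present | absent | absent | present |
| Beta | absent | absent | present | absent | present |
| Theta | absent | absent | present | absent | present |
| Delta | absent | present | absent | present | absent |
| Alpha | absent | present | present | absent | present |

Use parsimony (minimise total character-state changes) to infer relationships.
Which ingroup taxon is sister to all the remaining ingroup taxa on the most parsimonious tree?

Delta

Character polarity is set by the outgroup: the derived state is whichever differs from the outgroup's state, so for stem photosynthetic, dermal ossicles the derived state is 'absent', and for the remaining characters it is 'present'.
All ingroup taxa share the derived state 'absent' for stem photosynthetic; it defines the ingroup but does not resolve relationships within it.
dermal ossicles (derived state 'absent') is shared by Beta and Theta — a synapomorphy uniting that clade.
asymmetric ears: derived state 'present' in Alpha, Beta, and Theta only — synapomorphy for {Alpha, Beta, Theta}.
bioluminescent organ: derived state 'present' in Delta only — an autapomorphy, so it tells us nothing about relationships among taxa.
serrated mandibles: derived state 'present' in Alpha, Beta, Gamma, and Theta only — synapomorphy for {Alpha, Beta, Gamma, Theta}.
Most parsimonious ingroup topology: ((Gamma,((Beta,Theta),Alpha)),Delta).
Delta is sister to the clade containing all other ingroup taxa, so it is the earliest-diverging (most basal) ingroup lineage.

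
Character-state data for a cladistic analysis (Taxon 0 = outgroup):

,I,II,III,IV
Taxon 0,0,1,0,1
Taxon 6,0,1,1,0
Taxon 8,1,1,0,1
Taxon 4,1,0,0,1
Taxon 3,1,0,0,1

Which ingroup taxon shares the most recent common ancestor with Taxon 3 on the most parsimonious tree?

Taxon 4

Character polarity is set by the outgroup: the derived state is whichever differs from the outgroup's state, so for II, IV the derived state is '0', and for the remaining characters it is '1'.
Only Taxon 3, Taxon 4, and Taxon 8 show the derived state '1' for I, supporting them as a clade.
II (derived state '0') is shared by Taxon 3 and Taxon 4 — a synapomorphy uniting that clade.
III: derived state '1' in Taxon 6 only — an autapomorphy, so it tells us nothing about relationships among taxa.
IV (derived state '0') is unique to Taxon 6 (autapomorphy; uninformative for grouping).
Most parsimonious ingroup topology: (Taxon 6,(Taxon 8,(Taxon 4,Taxon 3))).
Taxon 3 and Taxon 4 form a cherry on this tree, so they are sister taxa.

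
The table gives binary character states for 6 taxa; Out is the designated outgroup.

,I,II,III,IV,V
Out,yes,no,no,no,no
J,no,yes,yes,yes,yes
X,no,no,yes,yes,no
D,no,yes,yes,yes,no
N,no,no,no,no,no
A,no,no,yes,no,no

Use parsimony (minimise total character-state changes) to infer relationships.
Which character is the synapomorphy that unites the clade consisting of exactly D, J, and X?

Character polarity is set by the outgroup: the derived state is whichever differs from the outgroup's state, so for I the derived state is 'no', and for the remaining characters it is 'yes'.
All ingroup taxa share the derived state 'no' for I; it defines the ingroup but does not resolve relationships within it.
II: derived state 'yes' in D and J only — synapomorphy for {D, J}.
III: derived state 'yes' in A, D, J, and X only — synapomorphy for {A, D, J, X}.
Only D, J, and X show the derived state 'yes' for IV, supporting them as a clade.
V: derived state 'yes' in J only — an autapomorphy, so it tells us nothing about relationships among taxa.
Most parsimonious ingroup topology: ((((J,D),X),A),N).
The clade {D, J, X} is supported by IV: its derived state 'yes' occurs in exactly those taxa and in no other taxon (including the outgroup).

IV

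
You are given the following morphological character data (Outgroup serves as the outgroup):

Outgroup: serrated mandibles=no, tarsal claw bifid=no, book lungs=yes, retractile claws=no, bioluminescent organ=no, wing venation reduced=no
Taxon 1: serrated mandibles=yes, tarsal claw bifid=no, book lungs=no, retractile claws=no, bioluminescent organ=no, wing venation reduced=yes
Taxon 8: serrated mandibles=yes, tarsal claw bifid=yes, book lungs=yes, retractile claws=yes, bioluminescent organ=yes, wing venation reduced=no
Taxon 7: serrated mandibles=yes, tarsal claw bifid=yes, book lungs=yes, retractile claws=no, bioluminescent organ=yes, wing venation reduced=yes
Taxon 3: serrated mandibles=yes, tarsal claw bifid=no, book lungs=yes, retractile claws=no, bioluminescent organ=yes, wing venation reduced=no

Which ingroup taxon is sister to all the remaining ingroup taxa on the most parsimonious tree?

Taxon 1

Character polarity is set by the outgroup: the derived state is whichever differs from the outgroup's state, so for book lungs the derived state is 'no', and for the remaining characters it is 'yes'.
All ingroup taxa share the derived state 'yes' for serrated mandibles; it defines the ingroup but does not resolve relationships within it.
Only Taxon 7 and Taxon 8 show the derived state 'yes' for tarsal claw bifid, supporting them as a clade.
book lungs (derived state 'no') is unique to Taxon 1 (autapomorphy; uninformative for grouping).
retractile claws: derived state 'yes' in Taxon 8 only — an autapomorphy, so it tells us nothing about relationships among taxa.
bioluminescent organ (derived state 'yes') is shared by Taxon 3, Taxon 7, and Taxon 8 — a synapomorphy uniting that clade.
wing venation reduced groups Taxon 1 and Taxon 7, which is incompatible with the clades supported by the remaining characters; treating it as convergent (homoplasy) costs fewer steps than any alternative tree.
Most parsimonious ingroup topology: (Taxon 1,((Taxon 8,Taxon 7),Taxon 3)).
Taxon 1 is sister to the clade containing all other ingroup taxa, so it is the earliest-diverging (most basal) ingroup lineage.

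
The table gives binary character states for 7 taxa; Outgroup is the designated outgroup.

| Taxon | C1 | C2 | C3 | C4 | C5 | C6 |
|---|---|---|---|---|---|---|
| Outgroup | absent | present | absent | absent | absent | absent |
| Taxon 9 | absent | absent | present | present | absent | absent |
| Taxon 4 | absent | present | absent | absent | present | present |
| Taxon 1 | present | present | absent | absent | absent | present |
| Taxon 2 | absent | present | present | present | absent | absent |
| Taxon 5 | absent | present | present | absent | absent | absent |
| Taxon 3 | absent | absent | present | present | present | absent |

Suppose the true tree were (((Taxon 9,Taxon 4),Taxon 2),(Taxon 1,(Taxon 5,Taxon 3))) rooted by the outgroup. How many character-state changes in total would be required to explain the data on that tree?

Map each character onto (((Taxon 9,Taxon 4),Taxon 2),(Taxon 1,(Taxon 5,Taxon 3))) (rooted by Outgroup) and count the minimum state changes it requires (Fitch parsimony):
C1: 1; C2: 2; C3: 3; C4: 3; C5: 2; C6: 2.
Total tree length = 13.

13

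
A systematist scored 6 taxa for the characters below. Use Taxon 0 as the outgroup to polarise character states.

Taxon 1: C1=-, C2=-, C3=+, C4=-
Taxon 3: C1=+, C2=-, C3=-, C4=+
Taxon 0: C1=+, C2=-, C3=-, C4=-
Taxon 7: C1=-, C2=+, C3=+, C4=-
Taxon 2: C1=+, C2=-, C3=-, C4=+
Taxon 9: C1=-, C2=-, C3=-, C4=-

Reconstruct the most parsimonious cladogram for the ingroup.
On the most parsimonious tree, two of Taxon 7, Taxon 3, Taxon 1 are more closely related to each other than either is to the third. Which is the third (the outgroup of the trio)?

Taxon 3

Character polarity is set by the outgroup: the derived state is whichever differs from the outgroup's state, so for C1 the derived state is '-', and for the remaining characters it is '+'.
C1: derived state '-' in Taxon 1, Taxon 7, and Taxon 9 only — synapomorphy for {Taxon 1, Taxon 7, Taxon 9}.
C2: derived state '+' in Taxon 7 only — an autapomorphy, so it tells us nothing about relationships among taxa.
Only Taxon 1 and Taxon 7 show the derived state '+' for C3, supporting them as a clade.
C4: derived state '+' in Taxon 2 and Taxon 3 only — synapomorphy for {Taxon 2, Taxon 3}.
Most parsimonious ingroup topology: ((Taxon 9,(Taxon 1,Taxon 7)),(Taxon 2,Taxon 3)).
Taxon 7 and Taxon 1 share a more recent common ancestor with each other than either does with Taxon 3, so Taxon 3 is the least closely related of the three.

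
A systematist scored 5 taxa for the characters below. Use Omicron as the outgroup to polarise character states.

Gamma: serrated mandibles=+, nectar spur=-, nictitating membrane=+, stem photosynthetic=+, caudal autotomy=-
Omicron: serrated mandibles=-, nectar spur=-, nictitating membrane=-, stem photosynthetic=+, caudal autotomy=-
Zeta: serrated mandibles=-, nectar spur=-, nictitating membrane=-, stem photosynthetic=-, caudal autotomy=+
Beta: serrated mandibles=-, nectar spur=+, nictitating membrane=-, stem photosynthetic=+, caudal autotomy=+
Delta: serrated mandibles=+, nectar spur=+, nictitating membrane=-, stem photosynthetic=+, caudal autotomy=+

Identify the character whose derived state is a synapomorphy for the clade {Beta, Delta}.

Character polarity is set by the outgroup: the derived state is whichever differs from the outgroup's state, so for stem photosynthetic the derived state is '-', and for the remaining characters it is '+'.
serrated mandibles groups Delta and Gamma, which is incompatible with the clades supported by the remaining characters; treating it as convergent (homoplasy) costs fewer steps than any alternative tree.
nectar spur (derived state '+') is shared by Beta and Delta — a synapomorphy uniting that clade.
nictitating membrane: derived state '+' in Gamma only — an autapomorphy, so it tells us nothing about relationships among taxa.
stem photosynthetic (derived state '-') is unique to Zeta (autapomorphy; uninformative for grouping).
caudal autotomy (derived state '+') is shared by Beta, Delta, and Zeta — a synapomorphy uniting that clade.
Most parsimonious ingroup topology: (((Delta,Beta),Zeta),Gamma).
The clade {Beta, Delta} is supported by nectar spur: its derived state '+' occurs in exactly those taxa and in no other taxon (including the outgroup).

nectar spur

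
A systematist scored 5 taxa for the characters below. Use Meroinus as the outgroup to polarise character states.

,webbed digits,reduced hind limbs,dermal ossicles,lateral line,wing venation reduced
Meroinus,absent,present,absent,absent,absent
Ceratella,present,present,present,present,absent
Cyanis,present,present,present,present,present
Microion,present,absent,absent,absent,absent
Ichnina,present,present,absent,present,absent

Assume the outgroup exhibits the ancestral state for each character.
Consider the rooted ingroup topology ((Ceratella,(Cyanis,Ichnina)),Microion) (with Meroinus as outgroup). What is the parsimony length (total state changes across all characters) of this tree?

Map each character onto ((Ceratella,(Cyanis,Ichnina)),Microion) (rooted by Meroinus) and count the minimum state changes it requires (Fitch parsimony):
webbed digits: 1; reduced hind limbs: 1; dermal ossicles: 2; lateral line: 1; wing venation reduced: 1.
Total tree length = 6.

6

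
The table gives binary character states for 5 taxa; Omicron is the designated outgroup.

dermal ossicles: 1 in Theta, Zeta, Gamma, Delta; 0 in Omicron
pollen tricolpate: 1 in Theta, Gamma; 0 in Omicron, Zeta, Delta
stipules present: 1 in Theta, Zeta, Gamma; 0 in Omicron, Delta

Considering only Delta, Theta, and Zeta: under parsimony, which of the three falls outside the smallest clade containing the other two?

Delta

The outgroup has state '0' for every character, so '1' is the derived state throughout.
dermal ossicles (derived state '1') is shared by all ingroup taxa — unites the whole ingroup.
pollen tricolpate: derived state '1' in Gamma and Theta only — synapomorphy for {Gamma, Theta}.
stipules present (derived state '1') is shared by Gamma, Theta, and Zeta — a synapomorphy uniting that clade.
Most parsimonious ingroup topology: (((Theta,Gamma),Zeta),Delta).
Theta and Zeta share a more recent common ancestor with each other than either does with Delta, so Delta is the least closely related of the three.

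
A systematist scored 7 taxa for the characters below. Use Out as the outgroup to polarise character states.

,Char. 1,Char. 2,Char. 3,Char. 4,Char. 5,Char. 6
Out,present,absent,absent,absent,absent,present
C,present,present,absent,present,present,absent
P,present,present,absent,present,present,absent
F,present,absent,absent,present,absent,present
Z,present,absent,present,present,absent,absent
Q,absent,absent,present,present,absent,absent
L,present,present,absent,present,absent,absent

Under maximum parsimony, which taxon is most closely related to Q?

Character polarity is set by the outgroup: the derived state is whichever differs from the outgroup's state, so for Char. 1, Char. 6 the derived state is 'absent', and for the remaining characters it is 'present'.
Char. 1: derived state 'absent' in Q only — an autapomorphy, so it tells us nothing about relationships among taxa.
Char. 2: derived state 'present' in C, L, and P only — synapomorphy for {C, L, P}.
Only Q and Z show the derived state 'present' for Char. 3, supporting them as a clade.
Char. 4 (derived state 'present') is shared by all ingroup taxa — unites the whole ingroup.
Char. 5: derived state 'present' in C and P only — synapomorphy for {C, P}.
Only C, L, P, Q, and Z show the derived state 'absent' for Char. 6, supporting them as a clade.
Most parsimonious ingroup topology: ((((C,P),L),(Z,Q)),F).
Q and Z form a cherry on this tree, so they are sister taxa.

Z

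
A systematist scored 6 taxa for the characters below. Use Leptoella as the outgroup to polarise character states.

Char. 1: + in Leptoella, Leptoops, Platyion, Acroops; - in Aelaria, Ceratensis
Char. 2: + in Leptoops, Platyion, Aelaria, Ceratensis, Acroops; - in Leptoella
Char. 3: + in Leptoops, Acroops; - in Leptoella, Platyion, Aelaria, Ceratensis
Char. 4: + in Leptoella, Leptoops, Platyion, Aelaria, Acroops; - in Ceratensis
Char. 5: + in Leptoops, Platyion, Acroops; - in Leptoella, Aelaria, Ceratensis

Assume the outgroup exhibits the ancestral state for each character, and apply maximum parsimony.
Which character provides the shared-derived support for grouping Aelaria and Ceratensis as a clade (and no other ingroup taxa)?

Character polarity is set by the outgroup: the derived state is whichever differs from the outgroup's state, so for Char. 1, Char. 4 the derived state is '-', and for the remaining characters it is '+'.
Only Aelaria and Ceratensis show the derived state '-' for Char. 1, supporting them as a clade.
All ingroup taxa share the derived state '+' for Char. 2; it defines the ingroup but does not resolve relationships within it.
Only Acroops and Leptoops show the derived state '+' for Char. 3, supporting them as a clade.
Char. 4 (derived state '-') is unique to Ceratensis (autapomorphy; uninformative for grouping).
Only Acroops, Leptoops, and Platyion show the derived state '+' for Char. 5, supporting them as a clade.
Most parsimonious ingroup topology: (((Leptoops,Acroops),Platyion),(Aelaria,Ceratensis)).
The clade {Aelaria, Ceratensis} is supported by Char. 1: its derived state '-' occurs in exactly those taxa and in no other taxon (including the outgroup).

Char. 1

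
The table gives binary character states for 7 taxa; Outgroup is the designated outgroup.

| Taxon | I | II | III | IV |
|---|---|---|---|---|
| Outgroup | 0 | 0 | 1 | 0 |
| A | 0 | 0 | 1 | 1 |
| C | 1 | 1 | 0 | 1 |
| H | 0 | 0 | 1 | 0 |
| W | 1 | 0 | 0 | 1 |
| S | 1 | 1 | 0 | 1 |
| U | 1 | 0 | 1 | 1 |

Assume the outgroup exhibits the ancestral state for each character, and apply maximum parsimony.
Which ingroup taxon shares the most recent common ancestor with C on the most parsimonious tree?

Character polarity is set by the outgroup: the derived state is whichever differs from the outgroup's state, so for III the derived state is '0', and for the remaining characters it is '1'.
Only C, S, U, and W show the derived state '1' for I, supporting them as a clade.
II (derived state '1') is shared by C and S — a synapomorphy uniting that clade.
III: derived state '0' in C, S, and W only — synapomorphy for {C, S, W}.
Only A, C, S, U, and W show the derived state '1' for IV, supporting them as a clade.
Most parsimonious ingroup topology: ((A,(((C,S),W),U)),H).
C and S form a cherry on this tree, so they are sister taxa.

S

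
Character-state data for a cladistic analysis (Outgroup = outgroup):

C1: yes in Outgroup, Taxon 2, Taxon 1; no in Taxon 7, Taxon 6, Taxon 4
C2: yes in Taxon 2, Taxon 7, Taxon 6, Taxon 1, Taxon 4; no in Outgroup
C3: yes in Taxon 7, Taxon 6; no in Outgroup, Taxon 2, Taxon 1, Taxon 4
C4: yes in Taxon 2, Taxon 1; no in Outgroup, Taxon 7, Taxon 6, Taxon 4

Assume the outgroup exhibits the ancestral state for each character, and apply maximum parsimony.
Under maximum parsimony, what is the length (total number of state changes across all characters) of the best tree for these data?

Character polarity is set by the outgroup: the derived state is whichever differs from the outgroup's state, so for C1 the derived state is 'no', and for the remaining characters it is 'yes'.
C1 (derived state 'no') is shared by Taxon 4, Taxon 6, and Taxon 7 — a synapomorphy uniting that clade.
C2 (derived state 'yes') is shared by all ingroup taxa — unites the whole ingroup.
C3 (derived state 'yes') is shared by Taxon 6 and Taxon 7 — a synapomorphy uniting that clade.
C4 (derived state 'yes') is shared by Taxon 1 and Taxon 2 — a synapomorphy uniting that clade.
Most parsimonious ingroup topology: ((Taxon 2,Taxon 1),((Taxon 7,Taxon 6),Taxon 4)).
Changes per character on this tree: C1: 1; C2: 1; C3: 1; C4: 1.
Total = 4.

4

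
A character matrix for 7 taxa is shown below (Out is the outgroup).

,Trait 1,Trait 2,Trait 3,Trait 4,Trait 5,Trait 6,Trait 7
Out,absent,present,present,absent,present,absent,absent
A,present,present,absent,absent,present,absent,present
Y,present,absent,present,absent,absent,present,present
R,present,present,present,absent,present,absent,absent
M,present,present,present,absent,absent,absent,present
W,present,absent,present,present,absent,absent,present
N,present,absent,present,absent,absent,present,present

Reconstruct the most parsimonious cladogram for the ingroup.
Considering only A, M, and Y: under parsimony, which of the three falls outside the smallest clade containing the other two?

A

Character polarity is set by the outgroup: the derived state is whichever differs from the outgroup's state, so for Trait 2, Trait 3, Trait 5 the derived state is 'absent', and for the remaining characters it is 'present'.
Trait 1 (derived state 'present') is shared by all ingroup taxa — unites the whole ingroup.
Only N, W, and Y show the derived state 'absent' for Trait 2, supporting them as a clade.
Trait 3: derived state 'absent' in A only — an autapomorphy, so it tells us nothing about relationships among taxa.
Trait 4 (derived state 'present') is unique to W (autapomorphy; uninformative for grouping).
Trait 5 (derived state 'absent') is shared by M, N, W, and Y — a synapomorphy uniting that clade.
Trait 6: derived state 'present' in N and Y only — synapomorphy for {N, Y}.
Only A, M, N, W, and Y show the derived state 'present' for Trait 7, supporting them as a clade.
Most parsimonious ingroup topology: ((A,(((Y,N),W),M)),R).
Y and M share a more recent common ancestor with each other than either does with A, so A is the least closely related of the three.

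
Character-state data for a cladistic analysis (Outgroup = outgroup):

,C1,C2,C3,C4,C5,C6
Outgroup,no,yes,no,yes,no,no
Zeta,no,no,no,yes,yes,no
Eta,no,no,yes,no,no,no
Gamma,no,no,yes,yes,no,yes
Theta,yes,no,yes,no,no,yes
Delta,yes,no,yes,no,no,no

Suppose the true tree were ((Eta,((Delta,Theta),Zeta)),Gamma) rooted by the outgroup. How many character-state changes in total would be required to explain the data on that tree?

Map each character onto ((Eta,((Delta,Theta),Zeta)),Gamma) (rooted by Outgroup) and count the minimum state changes it requires (Fitch parsimony):
C1: 1; C2: 1; C3: 2; C4: 2; C5: 1; C6: 2.
Total tree length = 9.

9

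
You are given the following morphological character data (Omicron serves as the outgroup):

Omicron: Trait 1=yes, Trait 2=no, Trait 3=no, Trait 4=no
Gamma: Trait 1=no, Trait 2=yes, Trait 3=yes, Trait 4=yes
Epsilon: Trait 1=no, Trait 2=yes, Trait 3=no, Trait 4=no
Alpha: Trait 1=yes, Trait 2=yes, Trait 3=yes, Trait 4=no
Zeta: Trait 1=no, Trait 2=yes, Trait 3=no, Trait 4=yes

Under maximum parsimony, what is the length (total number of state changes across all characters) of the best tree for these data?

Character polarity is set by the outgroup: the derived state is whichever differs from the outgroup's state, so for Trait 1 the derived state is 'no', and for the remaining characters it is 'yes'.
Only Epsilon, Gamma, and Zeta show the derived state 'no' for Trait 1, supporting them as a clade.
All ingroup taxa share the derived state 'yes' for Trait 2; it defines the ingroup but does not resolve relationships within it.
Trait 3 groups Alpha and Gamma, which is incompatible with the clades supported by the remaining characters; treating it as convergent (homoplasy) costs fewer steps than any alternative tree.
Trait 4 (derived state 'yes') is shared by Gamma and Zeta — a synapomorphy uniting that clade.
Most parsimonious ingroup topology: (((Gamma,Zeta),Epsilon),Alpha).
Changes per character on this tree: Trait 1: 1; Trait 2: 1; Trait 3: 2; Trait 4: 1.
Total = 5.

5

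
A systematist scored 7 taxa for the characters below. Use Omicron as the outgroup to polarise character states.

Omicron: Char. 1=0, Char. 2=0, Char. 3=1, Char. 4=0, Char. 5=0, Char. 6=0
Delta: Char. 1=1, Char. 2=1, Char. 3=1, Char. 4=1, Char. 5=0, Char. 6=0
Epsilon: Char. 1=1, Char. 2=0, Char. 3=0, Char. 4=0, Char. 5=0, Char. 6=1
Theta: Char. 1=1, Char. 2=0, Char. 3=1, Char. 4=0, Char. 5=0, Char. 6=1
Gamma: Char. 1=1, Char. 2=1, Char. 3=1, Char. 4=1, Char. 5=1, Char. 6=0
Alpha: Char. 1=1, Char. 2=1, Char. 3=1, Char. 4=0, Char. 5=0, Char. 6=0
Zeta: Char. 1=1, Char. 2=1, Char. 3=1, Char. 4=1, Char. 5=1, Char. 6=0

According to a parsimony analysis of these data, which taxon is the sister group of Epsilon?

Theta

Character polarity is set by the outgroup: the derived state is whichever differs from the outgroup's state, so for Char. 3 the derived state is '0', and for the remaining characters it is '1'.
All ingroup taxa share the derived state '1' for Char. 1; it defines the ingroup but does not resolve relationships within it.
Char. 2 (derived state '1') is shared by Alpha, Delta, Gamma, and Zeta — a synapomorphy uniting that clade.
Char. 3 (derived state '0') is unique to Epsilon (autapomorphy; uninformative for grouping).
Char. 4 (derived state '1') is shared by Delta, Gamma, and Zeta — a synapomorphy uniting that clade.
Char. 5 (derived state '1') is shared by Gamma and Zeta — a synapomorphy uniting that clade.
Char. 6 (derived state '1') is shared by Epsilon and Theta — a synapomorphy uniting that clade.
Most parsimonious ingroup topology: (((Delta,(Gamma,Zeta)),Alpha),(Epsilon,Theta)).
Epsilon and Theta form a cherry on this tree, so they are sister taxa.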